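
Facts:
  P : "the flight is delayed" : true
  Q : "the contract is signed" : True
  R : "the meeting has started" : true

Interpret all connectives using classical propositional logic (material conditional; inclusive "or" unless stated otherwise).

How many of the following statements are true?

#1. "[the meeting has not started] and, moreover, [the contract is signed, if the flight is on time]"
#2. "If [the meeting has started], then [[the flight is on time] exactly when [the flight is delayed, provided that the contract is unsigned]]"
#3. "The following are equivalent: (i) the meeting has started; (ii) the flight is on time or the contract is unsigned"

0

#1: In symbols: ~R & (~P -> Q)

~R = ~T = F
~P = ~T = F
~P -> Q = F -> T = T
~R & (~P -> Q) = F & T = F
So #1 is false.

#2: This is R -> (~P <-> (~Q -> P)).

~P = ~T = F
~Q = ~T = F
~Q -> P = F -> T = T
~P <-> (~Q -> P) = F <-> T = F
R -> (~P <-> (~Q -> P)) = T -> F = F
Thus #2 is false.

#3: Parsed as R <-> (~P | ~Q)

~P = ~T = F
~Q = ~T = F
~P | ~Q = F | F = F
R <-> (~P | ~Q) = T <-> F = F
Thus #3 is false.

True statements: 0 (none).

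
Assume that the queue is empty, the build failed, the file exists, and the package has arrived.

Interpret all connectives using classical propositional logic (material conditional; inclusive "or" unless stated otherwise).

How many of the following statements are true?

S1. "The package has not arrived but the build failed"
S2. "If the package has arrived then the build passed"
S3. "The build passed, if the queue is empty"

0

Let S = "the package has arrived" (True), Q = "the build passed" (False), P = "the queue is empty" (True).

S1: Parsed as not S and not Q

not S = not True = False
not Q = not False = True
not S and not Q = False and True = False
So S1 is false.

S2: Parsed as S -> Q

S -> Q = True -> False = False
So S2 is false.

S3: This is P -> Q.

P -> Q = True -> False = False
Thus S3 is false.

0 of the 3 statements are true (none).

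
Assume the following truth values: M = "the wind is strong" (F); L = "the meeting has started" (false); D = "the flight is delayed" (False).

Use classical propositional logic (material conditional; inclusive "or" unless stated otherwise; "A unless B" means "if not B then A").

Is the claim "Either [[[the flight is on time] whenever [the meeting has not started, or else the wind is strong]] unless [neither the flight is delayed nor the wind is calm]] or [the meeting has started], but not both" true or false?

The statement is true.

Values: L=False, M=False, D=False.
In symbols: (((not L or M) -> not D) or (D nor not M)) xor L

not L = not False = True
not L or M = True or False = True
not D = not False = True
(not L or M) -> not D = True -> True = True
not M = not False = True
D nor not M = False nor True = False
((not L or M) -> not D) or (D nor not M) = True or False = True
(((not L or M) -> not D) or (D nor not M)) xor L = True xor False = True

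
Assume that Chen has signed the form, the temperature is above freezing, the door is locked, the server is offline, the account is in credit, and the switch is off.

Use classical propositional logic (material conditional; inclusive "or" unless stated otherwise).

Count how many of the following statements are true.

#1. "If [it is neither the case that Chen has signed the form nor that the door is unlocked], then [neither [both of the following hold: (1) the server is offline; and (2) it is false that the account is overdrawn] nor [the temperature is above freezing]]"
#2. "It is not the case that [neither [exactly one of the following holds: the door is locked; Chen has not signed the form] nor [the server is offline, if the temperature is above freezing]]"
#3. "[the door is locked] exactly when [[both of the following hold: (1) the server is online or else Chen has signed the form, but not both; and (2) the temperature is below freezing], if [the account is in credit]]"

2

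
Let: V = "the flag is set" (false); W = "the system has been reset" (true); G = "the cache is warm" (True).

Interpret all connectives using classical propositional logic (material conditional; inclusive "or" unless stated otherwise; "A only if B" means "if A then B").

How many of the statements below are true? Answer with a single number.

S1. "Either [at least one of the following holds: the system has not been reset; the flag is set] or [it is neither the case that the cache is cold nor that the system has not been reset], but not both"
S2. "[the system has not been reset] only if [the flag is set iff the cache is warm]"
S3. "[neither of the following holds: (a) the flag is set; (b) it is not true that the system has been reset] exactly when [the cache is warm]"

3

S1: This is (not W or V) xor (not G nor not W).

not W = not True = False
not W or V = False or False = False
not G = not True = False
not W = not True = False
not G nor not W = False nor False = True
(not W or V) xor (not G nor not W) = False xor True = True
Thus S1 is true.

S2: Formalization: not W -> (V iff G)

not W = not True = False
V iff G = False iff True = False
not W -> (V iff G) = False -> False = True
Thus S2 is true.

S3: This is (V nor not W) iff G.

not W = not True = False
V nor not W = False nor False = True
(V nor not W) iff G = True iff True = True
So S3 is true.

3 of the 3 statements are true (S1, S2, S3).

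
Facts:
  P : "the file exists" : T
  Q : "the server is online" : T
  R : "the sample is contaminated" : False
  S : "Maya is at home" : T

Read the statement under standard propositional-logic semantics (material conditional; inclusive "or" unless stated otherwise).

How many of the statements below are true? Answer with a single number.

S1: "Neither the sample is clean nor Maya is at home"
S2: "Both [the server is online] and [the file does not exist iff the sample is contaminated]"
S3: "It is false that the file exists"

S1: Formalization: ¬R ↓ S

¬R = ¬F = T
¬R ↓ S = T ↓ T = F
So S1 is false.

S2: This is Q ∧ (¬P ↔ R).

¬P = ¬T = F
¬P ↔ R = F ↔ F = T
Q ∧ (¬P ↔ R) = T ∧ T = T
Thus S2 is true.

S3: Parsed as ¬P

¬P = ¬T = F
Hence S3 is false.

True statements: 1 (S2).

1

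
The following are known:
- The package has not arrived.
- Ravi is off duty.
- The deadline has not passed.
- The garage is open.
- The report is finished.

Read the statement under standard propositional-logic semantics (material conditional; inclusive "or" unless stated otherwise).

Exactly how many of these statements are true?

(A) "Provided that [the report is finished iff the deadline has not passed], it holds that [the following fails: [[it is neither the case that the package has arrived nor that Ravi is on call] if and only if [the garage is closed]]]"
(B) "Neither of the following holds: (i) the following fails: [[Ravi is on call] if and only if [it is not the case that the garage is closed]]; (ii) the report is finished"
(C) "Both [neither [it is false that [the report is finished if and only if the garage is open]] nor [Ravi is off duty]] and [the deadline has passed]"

Let U = "the report is finished" (T), R = "the deadline has passed" (F), P = "the package has arrived" (F), Q = "Ravi is on call" (F), S = "the garage is closed" (F).

(A): Parsed as (U ↔ ¬R) → ¬((P ↓ Q) ↔ S)

¬R = ¬F = T
U ↔ ¬R = T ↔ T = T
P ↓ Q = F ↓ F = T
(P ↓ Q) ↔ S = T ↔ F = F
¬((P ↓ Q) ↔ S) = ¬F = T
(U ↔ ¬R) → ¬((P ↓ Q) ↔ S) = T → T = T
So (A) is true.

(B): This is ¬(Q ↔ ¬S) ↓ U.

¬S = ¬F = T
Q ↔ ¬S = F ↔ T = F
¬(Q ↔ ¬S) = ¬F = T
¬(Q ↔ ¬S) ↓ U = T ↓ T = F
Thus (B) is false.

(C): This is (¬(U ↔ ¬S) ↓ ¬Q) ∧ R.

¬S = ¬F = T
U ↔ ¬S = T ↔ T = T
¬(U ↔ ¬S) = ¬T = F
¬Q = ¬F = T
¬(U ↔ ¬S) ↓ ¬Q = F ↓ T = F
(¬(U ↔ ¬S) ↓ ¬Q) ∧ R = F ∧ F = F
Thus (C) is false.

Count: 1.

1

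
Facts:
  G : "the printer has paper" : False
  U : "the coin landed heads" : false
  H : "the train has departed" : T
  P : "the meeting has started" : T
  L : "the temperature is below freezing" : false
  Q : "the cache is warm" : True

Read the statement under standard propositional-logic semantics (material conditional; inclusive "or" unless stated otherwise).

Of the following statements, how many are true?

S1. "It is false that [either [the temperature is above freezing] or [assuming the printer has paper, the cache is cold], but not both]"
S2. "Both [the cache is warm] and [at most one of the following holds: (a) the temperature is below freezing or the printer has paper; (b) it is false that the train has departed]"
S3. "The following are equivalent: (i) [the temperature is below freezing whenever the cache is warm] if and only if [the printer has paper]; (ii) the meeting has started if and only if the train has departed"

3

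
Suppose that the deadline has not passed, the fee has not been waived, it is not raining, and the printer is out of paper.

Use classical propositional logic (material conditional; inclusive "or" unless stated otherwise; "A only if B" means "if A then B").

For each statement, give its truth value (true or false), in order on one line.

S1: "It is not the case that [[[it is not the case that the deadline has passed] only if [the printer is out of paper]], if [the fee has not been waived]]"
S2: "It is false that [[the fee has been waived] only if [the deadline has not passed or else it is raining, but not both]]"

Let Q = "the fee has been waived" (F), R = "the deadline has passed" (F), L = "the printer has paper" (F), P = "it is raining" (F).

S1: In symbols: ~(~Q -> (~R -> ~L))

~Q = ~F = T
~R = ~F = T
~L = ~F = T
~R -> ~L = T -> T = T
~Q -> (~R -> ~L) = T -> T = T
~(~Q -> (~R -> ~L)) = ~T = F
Thus S1 is false.

S2: Formalization: ~(Q -> (~R xor P))

~R = ~F = T
~R xor P = T xor F = T
Q -> (~R xor P) = F -> T = T
~(Q -> (~R xor P)) = ~T = F
Hence S2 is false.

S1 F, S2 F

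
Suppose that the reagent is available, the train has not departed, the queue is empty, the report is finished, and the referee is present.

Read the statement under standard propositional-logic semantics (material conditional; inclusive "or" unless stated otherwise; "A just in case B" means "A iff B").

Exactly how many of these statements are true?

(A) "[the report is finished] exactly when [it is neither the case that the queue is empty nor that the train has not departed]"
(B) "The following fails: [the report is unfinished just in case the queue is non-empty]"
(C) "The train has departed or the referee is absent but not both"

0

Let S = "the report is finished" (T), R = "the queue is empty" (T), Q = "the train has departed" (F), U = "the referee is present" (T).

(A): Formalization: S ↔ (R ↓ ¬Q)

¬Q = ¬F = T
R ↓ ¬Q = T ↓ T = F
S ↔ (R ↓ ¬Q) = T ↔ F = F
So (A) is false.

(B): Formalization: ¬(¬S ↔ ¬R)

¬S = ¬T = F
¬R = ¬T = F
¬S ↔ ¬R = F ↔ F = T
¬(¬S ↔ ¬R) = ¬T = F
Hence (B) is false.

(C): In symbols: Q ⊕ ¬U

¬U = ¬T = F
Q ⊕ ¬U = F ⊕ F = F
So (C) is false.

True statements: 0 (none).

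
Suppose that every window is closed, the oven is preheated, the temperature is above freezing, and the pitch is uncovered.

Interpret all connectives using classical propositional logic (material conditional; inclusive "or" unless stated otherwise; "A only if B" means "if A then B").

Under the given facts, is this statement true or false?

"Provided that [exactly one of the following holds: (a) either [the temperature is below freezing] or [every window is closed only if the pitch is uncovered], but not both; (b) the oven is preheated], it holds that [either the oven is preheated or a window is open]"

Let V = "the temperature is below freezing" (F), P = "a window is open" (F), K = "the pitch is covered" (F), H = "the oven is preheated" (T).
Formalization: ((V xor (~P -> ~K)) xor H) -> (H | P)

~P = ~F = T
~K = ~F = T
~P -> ~K = T -> T = T
V xor (~P -> ~K) = F xor T = T
(V xor (~P -> ~K)) xor H = T xor T = F
H | P = T | F = T
((V xor (~P -> ~K)) xor H) -> (H | P) = F -> T = T

True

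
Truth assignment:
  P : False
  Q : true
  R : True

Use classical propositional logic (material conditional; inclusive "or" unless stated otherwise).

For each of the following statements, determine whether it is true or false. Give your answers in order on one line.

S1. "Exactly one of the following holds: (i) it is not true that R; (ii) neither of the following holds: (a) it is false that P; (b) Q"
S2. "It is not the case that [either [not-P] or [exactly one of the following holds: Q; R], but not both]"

S1 False, S2 False

S1: This is ¬R ⊕ (¬P ↓ Q).

¬R = ¬T = F
¬P = ¬F = T
¬P ↓ Q = T ↓ T = F
¬R ⊕ (¬P ↓ Q) = F ⊕ F = F
Hence S1 is false.

S2: Formalization: ¬(¬P ⊕ (Q ⊕ R))

¬P = ¬F = T
Q ⊕ R = T ⊕ T = F
¬P ⊕ (Q ⊕ R) = T ⊕ F = T
¬(¬P ⊕ (Q ⊕ R)) = ¬T = F
Thus S2 is false.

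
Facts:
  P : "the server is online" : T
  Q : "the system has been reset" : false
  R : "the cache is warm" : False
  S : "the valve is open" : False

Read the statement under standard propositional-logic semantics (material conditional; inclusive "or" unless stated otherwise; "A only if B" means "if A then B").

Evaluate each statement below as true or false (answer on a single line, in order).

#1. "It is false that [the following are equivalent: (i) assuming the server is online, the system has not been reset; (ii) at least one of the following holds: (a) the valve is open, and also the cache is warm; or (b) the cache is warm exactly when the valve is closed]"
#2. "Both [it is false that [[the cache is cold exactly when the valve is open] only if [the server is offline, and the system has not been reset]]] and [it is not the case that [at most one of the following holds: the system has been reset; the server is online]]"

#1: Formalization: not ((P -> not Q) iff ((S and R) or (R iff not S)))

not Q = not False = True
P -> not Q = True -> True = True
S and R = False and False = False
not S = not False = True
R iff not S = False iff True = False
(S and R) or (R iff not S) = False or False = False
(P -> not Q) iff ((S and R) or (R iff not S)) = True iff False = False
not ((P -> not Q) iff ((S and R) or (R iff not S))) = not False = True
Thus #1 is true.

#2: Formalization: not ((not R iff S) -> (not P and not Q)) and not (Q nand P)

not R = not False = True
not R iff S = True iff False = False
not P = not True = False
not Q = not False = True
not P and not Q = False and True = False
(not R iff S) -> (not P and not Q) = False -> False = True
not ((not R iff S) -> (not P and not Q)) = not True = False
Q nand P = False nand True = True
not (Q nand P) = not True = False
not ((not R iff S) -> (not P and not Q)) and not (Q nand P) = False and False = False
Hence #2 is false.

#1 True; #2 False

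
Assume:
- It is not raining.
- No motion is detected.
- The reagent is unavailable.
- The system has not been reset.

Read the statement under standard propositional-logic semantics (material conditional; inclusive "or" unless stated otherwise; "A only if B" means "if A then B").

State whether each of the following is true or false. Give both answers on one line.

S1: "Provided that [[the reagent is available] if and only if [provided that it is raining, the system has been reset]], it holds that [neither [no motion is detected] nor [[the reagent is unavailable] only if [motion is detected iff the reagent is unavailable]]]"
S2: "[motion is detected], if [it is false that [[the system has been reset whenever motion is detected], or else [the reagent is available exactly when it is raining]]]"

S1 True; S2 True

Let Q = "the reagent is available" (False), P = "it is raining" (False), M = "the system has been reset" (False), D = "motion is detected" (False).

S1: Formalization: (Q iff (P -> M)) -> (not D nor (not Q -> (D iff not Q)))

P -> M = False -> False = True
Q iff (P -> M) = False iff True = False
not D = not False = True
not Q = not False = True
not Q = not False = True
D iff not Q = False iff True = False
not Q -> (D iff not Q) = True -> False = False
not D nor (not Q -> (D iff not Q)) = True nor False = False
(Q iff (P -> M)) -> (not D nor (not Q -> (D iff not Q))) = False -> False = True
So S1 is true.

S2: Formalization: not ((D -> M) or (Q iff P)) -> D

D -> M = False -> False = True
Q iff P = False iff False = True
(D -> M) or (Q iff P) = True or True = True
not ((D -> M) or (Q iff P)) = not True = False
not ((D -> M) or (Q iff P)) -> D = False -> False = True
So S2 is true.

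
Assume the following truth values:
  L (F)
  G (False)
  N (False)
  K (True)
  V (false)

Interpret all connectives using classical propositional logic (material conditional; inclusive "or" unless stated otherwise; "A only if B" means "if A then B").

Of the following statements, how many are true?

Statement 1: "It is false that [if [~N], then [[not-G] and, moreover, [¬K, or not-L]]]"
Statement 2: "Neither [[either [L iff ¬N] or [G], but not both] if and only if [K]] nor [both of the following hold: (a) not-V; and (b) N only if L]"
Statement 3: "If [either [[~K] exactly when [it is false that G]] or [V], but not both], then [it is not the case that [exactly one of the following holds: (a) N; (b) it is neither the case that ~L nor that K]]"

1

Statement 1: Formalization: ¬(¬N → (¬G ∧ (¬K ∨ ¬L)))

¬N = ¬F = T
¬G = ¬F = T
¬K = ¬T = F
¬L = ¬F = T
¬K ∨ ¬L = F ∨ T = T
¬G ∧ (¬K ∨ ¬L) = T ∧ T = T
¬N → (¬G ∧ (¬K ∨ ¬L)) = T → T = T
¬(¬N → (¬G ∧ (¬K ∨ ¬L))) = ¬T = F
Thus Statement 1 is false.

Statement 2: Parsed as (((L ↔ ¬N) ⊕ G) ↔ K) ↓ (¬V ∧ (N → L))

¬N = ¬F = T
L ↔ ¬N = F ↔ T = F
(L ↔ ¬N) ⊕ G = F ⊕ F = F
((L ↔ ¬N) ⊕ G) ↔ K = F ↔ T = F
¬V = ¬F = T
N → L = F → F = T
¬V ∧ (N → L) = T ∧ T = T
(((L ↔ ¬N) ⊕ G) ↔ K) ↓ (¬V ∧ (N → L)) = F ↓ T = F
So Statement 2 is false.

Statement 3: Parsed as ((¬K ↔ ¬G) ⊕ V) → ¬(N ⊕ (¬L ↓ K))

¬K = ¬T = F
¬G = ¬F = T
¬K ↔ ¬G = F ↔ T = F
(¬K ↔ ¬G) ⊕ V = F ⊕ F = F
¬L = ¬F = T
¬L ↓ K = T ↓ T = F
N ⊕ (¬L ↓ K) = F ⊕ F = F
¬(N ⊕ (¬L ↓ K)) = ¬F = T
((¬K ↔ ¬G) ⊕ V) → ¬(N ⊕ (¬L ↓ K)) = F → T = T
So Statement 3 is true.

True statements: 1 (Statement 3).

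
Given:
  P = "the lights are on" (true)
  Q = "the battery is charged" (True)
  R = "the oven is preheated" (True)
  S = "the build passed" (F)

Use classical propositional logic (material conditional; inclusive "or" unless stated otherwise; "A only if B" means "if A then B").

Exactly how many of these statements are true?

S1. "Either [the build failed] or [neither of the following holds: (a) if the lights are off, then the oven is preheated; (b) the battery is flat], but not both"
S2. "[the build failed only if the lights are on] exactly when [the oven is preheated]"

S1: This is not S xor ((not P -> R) nor not Q).

not S = not False = True
not P = not True = False
not P -> R = False -> True = True
not Q = not True = False
(not P -> R) nor not Q = True nor False = False
not S xor ((not P -> R) nor not Q) = True xor False = True
So S1 is true.

S2: Formalization: (not S -> P) iff R

not S = not False = True
not S -> P = True -> True = True
(not S -> P) iff R = True iff True = True
Hence S2 is true.

2 of the 2 statements are true.

2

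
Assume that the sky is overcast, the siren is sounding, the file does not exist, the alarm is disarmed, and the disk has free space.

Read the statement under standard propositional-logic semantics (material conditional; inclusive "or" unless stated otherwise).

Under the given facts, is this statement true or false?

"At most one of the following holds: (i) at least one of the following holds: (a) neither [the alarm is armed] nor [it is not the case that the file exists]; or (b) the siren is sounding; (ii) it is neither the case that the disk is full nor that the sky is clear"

False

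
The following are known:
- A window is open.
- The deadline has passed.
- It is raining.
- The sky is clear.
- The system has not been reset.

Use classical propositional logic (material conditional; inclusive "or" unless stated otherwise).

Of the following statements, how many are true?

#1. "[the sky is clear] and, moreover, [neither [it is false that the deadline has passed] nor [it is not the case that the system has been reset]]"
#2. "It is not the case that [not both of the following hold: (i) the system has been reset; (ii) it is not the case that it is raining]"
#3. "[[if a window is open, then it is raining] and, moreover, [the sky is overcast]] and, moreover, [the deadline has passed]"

0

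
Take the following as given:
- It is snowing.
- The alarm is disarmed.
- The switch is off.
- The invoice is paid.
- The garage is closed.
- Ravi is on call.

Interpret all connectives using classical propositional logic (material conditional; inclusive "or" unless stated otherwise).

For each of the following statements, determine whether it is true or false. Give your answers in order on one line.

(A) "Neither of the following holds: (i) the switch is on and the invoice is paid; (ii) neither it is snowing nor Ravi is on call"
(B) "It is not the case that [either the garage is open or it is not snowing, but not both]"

(A) True / (B) True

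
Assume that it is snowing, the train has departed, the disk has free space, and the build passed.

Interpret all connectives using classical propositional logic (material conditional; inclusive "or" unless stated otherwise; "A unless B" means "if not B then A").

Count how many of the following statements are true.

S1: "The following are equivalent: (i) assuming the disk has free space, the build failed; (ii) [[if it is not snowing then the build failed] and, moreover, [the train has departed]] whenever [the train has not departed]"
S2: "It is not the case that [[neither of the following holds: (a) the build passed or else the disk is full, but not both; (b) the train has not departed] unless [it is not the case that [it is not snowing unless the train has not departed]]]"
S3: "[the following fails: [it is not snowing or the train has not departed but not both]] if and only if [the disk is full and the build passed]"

0

Let K = "the disk is full" (False), D = "the build passed" (True), W = "the train has departed" (True), G = "it is snowing" (True).

S1: This is (not K -> not D) iff (not W -> ((not G -> not D) and W)).

not K = not False = True
not D = not True = False
not K -> not D = True -> False = False
not W = not True = False
not G = not True = False
not D = not True = False
not G -> not D = False -> False = True
(not G -> not D) and W = True and True = True
not W -> ((not G -> not D) and W) = False -> True = True
(not K -> not D) iff (not W -> ((not G -> not D) and W)) = False iff True = False
Hence S1 is false.

S2: Formalization: not (((D xor K) nor not W) or not (not G or not W))

D xor K = True xor False = True
not W = not True = False
(D xor K) nor not W = True nor False = False
not G = not True = False
not W = not True = False
not G or not W = False or False = False
not (not G or not W) = not False = True
((D xor K) nor not W) or not (not G or not W) = False or True = True
not (((D xor K) nor not W) or not (not G or not W)) = not True = False
Hence S2 is false.

S3: Parsed as not (not G xor not W) iff (K and D)

not G = not True = False
not W = not True = False
not G xor not W = False xor False = False
not (not G xor not W) = not False = True
K and D = False and True = False
not (not G xor not W) iff (K and D) = True iff False = False
Hence S3 is false.

0 of the 3 statements are true (none).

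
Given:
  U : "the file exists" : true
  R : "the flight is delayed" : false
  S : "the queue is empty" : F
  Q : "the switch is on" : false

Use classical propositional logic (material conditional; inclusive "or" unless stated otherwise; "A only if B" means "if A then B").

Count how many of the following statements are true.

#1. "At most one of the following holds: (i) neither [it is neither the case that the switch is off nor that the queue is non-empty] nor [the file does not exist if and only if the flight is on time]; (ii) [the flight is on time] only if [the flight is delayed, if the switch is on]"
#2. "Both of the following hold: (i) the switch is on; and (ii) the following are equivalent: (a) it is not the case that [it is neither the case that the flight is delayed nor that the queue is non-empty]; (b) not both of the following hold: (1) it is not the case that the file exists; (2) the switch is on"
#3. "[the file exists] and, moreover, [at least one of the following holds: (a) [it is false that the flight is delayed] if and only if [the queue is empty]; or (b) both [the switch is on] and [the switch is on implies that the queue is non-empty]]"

0

#1: In symbols: ((not Q nor not S) nor (not U iff not R)) nand (not R -> (Q -> R))

not Q = not False = True
not S = not False = True
not Q nor not S = True nor True = False
not U = not True = False
not R = not False = True
not U iff not R = False iff True = False
(not Q nor not S) nor (not U iff not R) = False nor False = True
not R = not False = True
Q -> R = False -> False = True
not R -> (Q -> R) = True -> True = True
((not Q nor not S) nor (not U iff not R)) nand (not R -> (Q -> R)) = True nand True = False
Thus #1 is false.

#2: This is Q and (not (R nor not S) iff (not U nand Q)).

not S = not False = True
R nor not S = False nor True = False
not (R nor not S) = not False = True
not U = not True = False
not U nand Q = False nand False = True
not (R nor not S) iff (not U nand Q) = True iff True = True
Q and (not (R nor not S) iff (not U nand Q)) = False and True = False
So #2 is false.

#3: Formalization: U and ((not R iff S) or (Q and (Q -> not S)))

not R = not False = True
not R iff S = True iff False = False
not S = not False = True
Q -> not S = False -> True = True
Q and (Q -> not S) = False and True = False
(not R iff S) or (Q and (Q -> not S)) = False or False = False
U and ((not R iff S) or (Q and (Q -> not S))) = True and False = False
Thus #3 is false.

Count: 0.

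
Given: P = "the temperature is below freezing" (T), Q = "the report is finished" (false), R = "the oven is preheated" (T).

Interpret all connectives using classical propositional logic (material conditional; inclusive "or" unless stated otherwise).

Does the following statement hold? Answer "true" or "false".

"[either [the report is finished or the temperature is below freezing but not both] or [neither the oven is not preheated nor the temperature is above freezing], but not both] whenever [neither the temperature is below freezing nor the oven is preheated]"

true

In symbols: (P ↓ R) → ((Q ⊕ P) ⊕ (¬R ↓ ¬P))

P ↓ R = T ↓ T = F
Q ⊕ P = F ⊕ T = T
¬R = ¬T = F
¬P = ¬T = F
¬R ↓ ¬P = F ↓ F = T
(Q ⊕ P) ⊕ (¬R ↓ ¬P) = T ⊕ T = F
(P ↓ R) → ((Q ⊕ P) ⊕ (¬R ↓ ¬P)) = F → F = T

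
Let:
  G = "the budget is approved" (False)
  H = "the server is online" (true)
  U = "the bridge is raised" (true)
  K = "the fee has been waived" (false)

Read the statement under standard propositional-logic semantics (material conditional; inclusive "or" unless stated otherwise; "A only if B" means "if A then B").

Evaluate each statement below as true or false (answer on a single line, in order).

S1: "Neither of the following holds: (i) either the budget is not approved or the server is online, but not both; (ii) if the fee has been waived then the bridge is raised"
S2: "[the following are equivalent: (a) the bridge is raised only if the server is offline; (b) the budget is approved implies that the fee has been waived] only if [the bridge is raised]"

S1: In symbols: (not G xor H) nor (K -> U)

not G = not False = True
not G xor H = True xor True = False
K -> U = False -> True = True
(not G xor H) nor (K -> U) = False nor True = False
Hence S1 is false.

S2: Parsed as ((U -> not H) iff (G -> K)) -> U

not H = not True = False
U -> not H = True -> False = False
G -> K = False -> False = True
(U -> not H) iff (G -> K) = False iff True = False
((U -> not H) iff (G -> K)) -> U = False -> True = True
Hence S2 is true.

S1 F; S2 T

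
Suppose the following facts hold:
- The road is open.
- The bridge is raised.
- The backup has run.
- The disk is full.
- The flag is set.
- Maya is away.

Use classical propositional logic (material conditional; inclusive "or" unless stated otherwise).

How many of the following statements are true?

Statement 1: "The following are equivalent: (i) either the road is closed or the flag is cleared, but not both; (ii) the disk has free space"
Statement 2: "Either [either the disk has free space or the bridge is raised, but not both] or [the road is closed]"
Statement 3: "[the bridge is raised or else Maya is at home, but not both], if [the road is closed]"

Let P = "the road is closed" (F), U = "the flag is set" (T), S = "the disk is full" (T), Q = "the bridge is raised" (T), V = "Maya is at home" (F).

Statement 1: Parsed as (P xor ~U) <-> ~S

~U = ~T = F
P xor ~U = F xor F = F
~S = ~T = F
(P xor ~U) <-> ~S = F <-> F = T
So Statement 1 is true.

Statement 2: This is (~S xor Q) | P.

~S = ~T = F
~S xor Q = F xor T = T
(~S xor Q) | P = T | F = T
Thus Statement 2 is true.

Statement 3: In symbols: P -> (Q xor V)

Q xor V = T xor F = T
P -> (Q xor V) = F -> T = T
Thus Statement 3 is true.

Count: 3.

3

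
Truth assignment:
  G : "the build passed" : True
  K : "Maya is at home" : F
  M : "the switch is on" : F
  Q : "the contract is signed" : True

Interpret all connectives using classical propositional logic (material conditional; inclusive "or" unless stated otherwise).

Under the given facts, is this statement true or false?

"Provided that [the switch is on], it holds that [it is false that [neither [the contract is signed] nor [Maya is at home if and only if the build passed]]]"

True.

Parsed as M -> ~(Q nor (K <-> G))

K <-> G = F <-> T = F
Q nor (K <-> G) = T nor F = F
~(Q nor (K <-> G)) = ~F = T
M -> ~(Q nor (K <-> G)) = F -> T = T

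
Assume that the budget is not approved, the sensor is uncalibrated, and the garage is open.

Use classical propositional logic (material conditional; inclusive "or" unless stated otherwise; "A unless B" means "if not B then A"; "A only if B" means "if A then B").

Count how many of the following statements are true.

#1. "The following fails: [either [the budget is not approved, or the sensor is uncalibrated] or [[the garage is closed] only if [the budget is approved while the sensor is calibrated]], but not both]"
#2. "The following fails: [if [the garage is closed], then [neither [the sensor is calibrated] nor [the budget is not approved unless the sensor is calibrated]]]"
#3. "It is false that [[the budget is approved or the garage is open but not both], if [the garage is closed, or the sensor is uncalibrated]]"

1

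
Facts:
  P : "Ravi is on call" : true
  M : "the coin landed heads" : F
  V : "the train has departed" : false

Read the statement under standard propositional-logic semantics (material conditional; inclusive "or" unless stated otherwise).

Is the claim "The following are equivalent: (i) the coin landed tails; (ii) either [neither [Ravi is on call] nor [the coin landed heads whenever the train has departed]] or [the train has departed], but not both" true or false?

Values: M=F, P=T, V=F.
In symbols: ~M <-> ((P nor (V -> M)) xor V)

~M = ~F = T
V -> M = F -> F = T
P nor (V -> M) = T nor T = F
(P nor (V -> M)) xor V = F xor F = F
~M <-> ((P nor (V -> M)) xor V) = T <-> F = F

false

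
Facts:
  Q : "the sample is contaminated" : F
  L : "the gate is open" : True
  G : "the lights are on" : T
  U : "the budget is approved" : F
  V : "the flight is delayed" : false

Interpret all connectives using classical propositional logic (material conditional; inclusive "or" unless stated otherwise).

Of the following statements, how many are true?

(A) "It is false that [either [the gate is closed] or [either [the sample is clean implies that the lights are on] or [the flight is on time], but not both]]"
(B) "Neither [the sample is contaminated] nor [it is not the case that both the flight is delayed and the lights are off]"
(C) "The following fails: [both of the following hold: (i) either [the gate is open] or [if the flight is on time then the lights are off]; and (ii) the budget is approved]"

(A): This is not (not L or ((not Q -> G) xor not V)).

not L = not True = False
not Q = not False = True
not Q -> G = True -> True = True
not V = not False = True
(not Q -> G) xor not V = True xor True = False
not L or ((not Q -> G) xor not V) = False or False = False
not (not L or ((not Q -> G) xor not V)) = not False = True
Thus (A) is true.

(B): Formalization: Q nor (V nand not G)

not G = not True = False
V nand not G = False nand False = True
Q nor (V nand not G) = False nor True = False
Hence (B) is false.

(C): Parsed as not ((L or (not V -> not G)) and U)

not V = not False = True
not G = not True = False
not V -> not G = True -> False = False
L or (not V -> not G) = True or False = True
(L or (not V -> not G)) and U = True and False = False
not ((L or (not V -> not G)) and U) = not False = True
So (C) is true.

2 of the 3 statements are true ((A), (C)).

2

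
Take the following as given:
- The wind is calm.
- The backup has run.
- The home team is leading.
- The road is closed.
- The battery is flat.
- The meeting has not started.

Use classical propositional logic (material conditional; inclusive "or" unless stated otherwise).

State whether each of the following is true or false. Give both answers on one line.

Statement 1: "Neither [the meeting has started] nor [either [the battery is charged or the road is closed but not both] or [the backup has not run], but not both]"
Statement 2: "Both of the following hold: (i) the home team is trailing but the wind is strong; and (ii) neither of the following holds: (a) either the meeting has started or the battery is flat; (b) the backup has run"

Statement 1 F, Statement 2 F

Let M = "the meeting has started" (F), S = "the battery is charged" (F), L = "the road is closed" (T), V = "the backup has run" (T), P = "the home team is leading" (T), Q = "the wind is strong" (F).

Statement 1: This is M nor ((S xor L) xor ~V).

S xor L = F xor T = T
~V = ~T = F
(S xor L) xor ~V = T xor F = T
M nor ((S xor L) xor ~V) = F nor T = F
So Statement 1 is false.

Statement 2: Formalization: (~P & Q) & ((M | ~S) nor V)

~P = ~T = F
~P & Q = F & F = F
~S = ~F = T
M | ~S = F | T = T
(M | ~S) nor V = T nor T = F
(~P & Q) & ((M | ~S) nor V) = F & F = F
So Statement 2 is false.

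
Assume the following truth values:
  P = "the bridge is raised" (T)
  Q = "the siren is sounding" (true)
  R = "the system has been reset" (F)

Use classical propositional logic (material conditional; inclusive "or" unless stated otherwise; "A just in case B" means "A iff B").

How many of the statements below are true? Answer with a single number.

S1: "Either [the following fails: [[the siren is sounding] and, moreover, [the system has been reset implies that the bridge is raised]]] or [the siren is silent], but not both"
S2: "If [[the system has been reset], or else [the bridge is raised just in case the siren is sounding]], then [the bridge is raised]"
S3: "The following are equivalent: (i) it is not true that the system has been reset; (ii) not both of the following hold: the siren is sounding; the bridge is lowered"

2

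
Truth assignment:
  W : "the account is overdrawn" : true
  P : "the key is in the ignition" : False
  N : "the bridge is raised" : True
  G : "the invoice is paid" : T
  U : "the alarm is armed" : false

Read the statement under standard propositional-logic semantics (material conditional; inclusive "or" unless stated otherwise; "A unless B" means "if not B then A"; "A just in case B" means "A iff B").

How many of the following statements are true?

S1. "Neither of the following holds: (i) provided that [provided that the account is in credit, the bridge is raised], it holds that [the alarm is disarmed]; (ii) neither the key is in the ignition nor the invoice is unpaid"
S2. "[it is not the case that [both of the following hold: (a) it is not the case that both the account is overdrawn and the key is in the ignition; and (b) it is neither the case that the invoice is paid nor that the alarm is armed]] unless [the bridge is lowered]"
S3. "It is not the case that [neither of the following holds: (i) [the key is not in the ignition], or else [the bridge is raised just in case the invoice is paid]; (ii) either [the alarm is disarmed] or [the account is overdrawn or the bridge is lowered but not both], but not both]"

2

S1: Formalization: ((~W -> N) -> ~U) nor (P nor ~G)

~W = ~T = F
~W -> N = F -> T = T
~U = ~F = T
(~W -> N) -> ~U = T -> T = T
~G = ~T = F
P nor ~G = F nor F = T
((~W -> N) -> ~U) nor (P nor ~G) = T nor T = F
Thus S1 is false.

S2: Parsed as ~((W nand P) & (G nor U)) | ~N

W nand P = T nand F = T
G nor U = T nor F = F
(W nand P) & (G nor U) = T & F = F
~((W nand P) & (G nor U)) = ~F = T
~N = ~T = F
~((W nand P) & (G nor U)) | ~N = T | F = T
So S2 is true.

S3: Formalization: ~((~P | (N <-> G)) nor (~U xor (W xor ~N)))

~P = ~F = T
N <-> G = T <-> T = T
~P | (N <-> G) = T | T = T
~U = ~F = T
~N = ~T = F
W xor ~N = T xor F = T
~U xor (W xor ~N) = T xor T = F
(~P | (N <-> G)) nor (~U xor (W xor ~N)) = T nor F = F
~((~P | (N <-> G)) nor (~U xor (W xor ~N))) = ~F = T
Thus S3 is true.

2 of the 3 statements are true (S2, S3).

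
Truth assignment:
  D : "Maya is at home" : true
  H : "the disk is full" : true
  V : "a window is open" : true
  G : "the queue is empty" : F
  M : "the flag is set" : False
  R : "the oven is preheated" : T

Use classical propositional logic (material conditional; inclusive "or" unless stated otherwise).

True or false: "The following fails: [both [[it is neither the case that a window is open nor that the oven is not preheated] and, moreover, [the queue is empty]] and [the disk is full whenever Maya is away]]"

The statement is true.

Parsed as ~(((V nor ~R) & G) & (~D -> H))

~R = ~T = F
V nor ~R = T nor F = F
(V nor ~R) & G = F & F = F
~D = ~T = F
~D -> H = F -> T = T
((V nor ~R) & G) & (~D -> H) = F & T = F
~(((V nor ~R) & G) & (~D -> H)) = ~F = T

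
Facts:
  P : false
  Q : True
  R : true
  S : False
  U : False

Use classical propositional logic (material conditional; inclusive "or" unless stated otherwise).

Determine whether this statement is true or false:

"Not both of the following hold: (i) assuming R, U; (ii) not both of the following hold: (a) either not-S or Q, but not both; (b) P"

true

Parsed as (R -> U) nand ((~S xor Q) nand P)

R -> U = T -> F = F
~S = ~F = T
~S xor Q = T xor T = F
(~S xor Q) nand P = F nand F = T
(R -> U) nand ((~S xor Q) nand P) = F nand T = T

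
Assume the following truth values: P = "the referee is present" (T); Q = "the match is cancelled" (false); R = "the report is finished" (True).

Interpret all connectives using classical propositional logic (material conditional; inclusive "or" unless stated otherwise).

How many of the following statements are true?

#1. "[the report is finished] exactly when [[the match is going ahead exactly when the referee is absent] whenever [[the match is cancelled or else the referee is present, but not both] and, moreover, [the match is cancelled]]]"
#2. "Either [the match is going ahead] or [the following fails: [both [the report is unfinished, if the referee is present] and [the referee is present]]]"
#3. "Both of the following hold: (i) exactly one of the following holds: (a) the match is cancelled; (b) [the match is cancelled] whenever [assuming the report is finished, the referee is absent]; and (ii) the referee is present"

3

#1: In symbols: R ↔ (((Q ⊕ P) ∧ Q) → (¬Q ↔ ¬P))

Q ⊕ P = F ⊕ T = T
(Q ⊕ P) ∧ Q = T ∧ F = F
¬Q = ¬F = T
¬P = ¬T = F
¬Q ↔ ¬P = T ↔ F = F
((Q ⊕ P) ∧ Q) → (¬Q ↔ ¬P) = F → F = T
R ↔ (((Q ⊕ P) ∧ Q) → (¬Q ↔ ¬P)) = T ↔ T = T
Hence #1 is true.

#2: This is ¬Q ∨ ¬((P → ¬R) ∧ P).

¬Q = ¬F = T
¬R = ¬T = F
P → ¬R = T → F = F
(P → ¬R) ∧ P = F ∧ T = F
¬((P → ¬R) ∧ P) = ¬F = T
¬Q ∨ ¬((P → ¬R) ∧ P) = T ∨ T = T
So #2 is true.

#3: This is (Q ⊕ ((R → ¬P) → Q)) ∧ P.

¬P = ¬T = F
R → ¬P = T → F = F
(R → ¬P) → Q = F → F = T
Q ⊕ ((R → ¬P) → Q) = F ⊕ T = T
(Q ⊕ ((R → ¬P) → Q)) ∧ P = T ∧ T = T
So #3 is true.

True statements: 3 (#1, #2, #3).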